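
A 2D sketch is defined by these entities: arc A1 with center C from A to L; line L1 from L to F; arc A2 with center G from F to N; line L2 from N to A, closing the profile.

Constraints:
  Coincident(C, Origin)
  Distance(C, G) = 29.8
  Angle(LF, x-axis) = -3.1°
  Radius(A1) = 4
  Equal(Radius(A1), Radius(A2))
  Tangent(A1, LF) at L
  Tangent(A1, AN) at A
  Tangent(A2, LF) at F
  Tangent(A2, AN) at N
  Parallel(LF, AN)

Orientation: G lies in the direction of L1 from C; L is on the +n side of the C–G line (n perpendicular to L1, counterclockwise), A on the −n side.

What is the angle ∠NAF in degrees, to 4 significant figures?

15.03°

Tangency of A1 to both parallel lines with radius 4.0 puts L and A at C ± 4.0·n: L = (0.2163, 3.994), A = (-0.2163, -3.994). Equal radii place F and N the same way about G: F = G + 4.0·n = (29.97, 2.383), N = G − 4.0·n = (29.54, -5.606). Then cos ∠NAF = AN·AF / (|AN||AF|), giving 15.03°.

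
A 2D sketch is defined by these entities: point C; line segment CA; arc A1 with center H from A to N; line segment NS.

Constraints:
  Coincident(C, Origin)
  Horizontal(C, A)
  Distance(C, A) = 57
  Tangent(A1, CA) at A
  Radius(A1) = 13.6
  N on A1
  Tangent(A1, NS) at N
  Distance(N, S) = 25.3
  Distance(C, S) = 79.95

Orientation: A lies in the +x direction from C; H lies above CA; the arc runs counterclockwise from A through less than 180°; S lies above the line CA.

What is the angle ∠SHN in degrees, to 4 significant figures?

61.74°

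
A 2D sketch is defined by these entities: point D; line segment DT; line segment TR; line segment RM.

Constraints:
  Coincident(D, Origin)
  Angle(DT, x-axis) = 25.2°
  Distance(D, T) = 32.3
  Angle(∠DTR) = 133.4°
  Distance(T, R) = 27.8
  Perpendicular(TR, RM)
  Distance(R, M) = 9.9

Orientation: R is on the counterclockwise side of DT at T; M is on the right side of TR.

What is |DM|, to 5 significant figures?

60.106

D is at the origin; DT runs at 25.2° with length 32.3, so T = 32.3·(cos 25.2°, sin 25.2°) = (29.226, 13.753). ∠DTR = 133.4°, so TR runs at 25.2° + (180° − 133.4°) = 71.800° from the x-axis; with |TR| = 27.8, R = T + 27.8·(cos 71.800°, sin 71.800°) = (37.909, 40.162). TR is perpendicular to RM; with |RM| = 9.9 on the right of TR, M = R + 9.9·(0.94997, -0.31233) = (47.314, 37.070). Then |DM| = |M − D| = 60.106.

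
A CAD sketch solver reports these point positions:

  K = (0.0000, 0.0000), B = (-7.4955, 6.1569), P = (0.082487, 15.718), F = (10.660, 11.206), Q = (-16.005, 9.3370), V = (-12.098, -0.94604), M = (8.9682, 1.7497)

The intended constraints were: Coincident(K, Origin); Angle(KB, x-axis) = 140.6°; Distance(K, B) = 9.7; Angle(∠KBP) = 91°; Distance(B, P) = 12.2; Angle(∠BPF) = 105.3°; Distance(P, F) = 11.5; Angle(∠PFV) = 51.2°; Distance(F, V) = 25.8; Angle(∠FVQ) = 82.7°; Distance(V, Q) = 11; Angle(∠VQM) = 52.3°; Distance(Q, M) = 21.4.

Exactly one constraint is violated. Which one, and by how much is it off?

Distance(Q, M) = 21.4 — off by 4.70.

K = (0.00, 0.00) ✓; KB at 140.6° ✓; |KB| = 9.700 ✓; ∠KBP = 91.00° ✓; |BP| = 12.20 ✓; ∠BPF = 105.3° ✓; |PF| = 11.50 ✓; ∠PFV = 51.20° ✓; |FV| = 25.80 ✓; ∠FVQ = 82.70° ✓; |VQ| = 11.00 ✓; ∠VQM = 52.30° ✓; |QM| = 26.10 ✗.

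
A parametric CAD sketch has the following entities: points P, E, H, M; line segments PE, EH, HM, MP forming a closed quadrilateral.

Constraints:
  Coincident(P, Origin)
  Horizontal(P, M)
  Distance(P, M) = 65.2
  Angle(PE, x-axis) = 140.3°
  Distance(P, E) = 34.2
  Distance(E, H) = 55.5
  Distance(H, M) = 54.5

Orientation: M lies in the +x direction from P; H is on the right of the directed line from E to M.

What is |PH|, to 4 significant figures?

21.59

P is at the origin; P and M share the same y with |PM| = 65.2 and M in +x, so M = (65.2, 0). PE runs at 140.3° with |PE| = 34.2, so E = (-26.31, 21.85). H is determined by |EH| = 55.5 and |HM| = 54.5 together: it lies at the intersection of circle(E, 55.5) and circle(M, 54.5). With |EM| = 94.08, the foot of the radical line on EM is 47.63 from E and the perpendicular offset is √(55.5² − 47.63²) = 28.49. Taking the right-of-EM solution: H = (13.40, -16.93).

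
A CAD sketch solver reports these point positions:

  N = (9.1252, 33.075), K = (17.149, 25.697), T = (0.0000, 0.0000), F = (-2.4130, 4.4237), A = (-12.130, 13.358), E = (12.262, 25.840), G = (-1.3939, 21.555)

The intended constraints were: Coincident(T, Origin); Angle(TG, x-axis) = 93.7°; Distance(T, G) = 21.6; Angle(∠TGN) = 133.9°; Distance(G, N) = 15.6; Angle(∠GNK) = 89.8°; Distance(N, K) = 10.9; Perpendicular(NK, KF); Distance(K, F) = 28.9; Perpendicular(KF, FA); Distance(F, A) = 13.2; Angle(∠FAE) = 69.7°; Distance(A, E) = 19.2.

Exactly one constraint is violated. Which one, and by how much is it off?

Distance(A, E) = 19.2 — off by 8.20.

T = (0.00, 0.00) ✓; TG at 93.70° ✓; |TG| = 21.60 ✓; ∠TGN = 133.9° ✓; |GN| = 15.60 ✓; ∠GNK = 89.80° ✓; |NK| = 10.90 ✓; ∠(NK, KF) = 90.00° ✓; |KF| = 28.90 ✓; ∠(KF, FA) = 90.00° ✓; |FA| = 13.20 ✓; ∠FAE = 69.70° ✓; |AE| = 27.40 ✗.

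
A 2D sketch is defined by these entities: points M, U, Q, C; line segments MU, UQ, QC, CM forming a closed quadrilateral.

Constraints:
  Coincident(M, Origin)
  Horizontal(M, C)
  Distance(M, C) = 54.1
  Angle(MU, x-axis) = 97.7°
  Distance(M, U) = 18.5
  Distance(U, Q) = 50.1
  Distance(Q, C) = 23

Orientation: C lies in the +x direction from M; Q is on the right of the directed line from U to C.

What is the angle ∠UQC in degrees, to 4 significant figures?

102.5°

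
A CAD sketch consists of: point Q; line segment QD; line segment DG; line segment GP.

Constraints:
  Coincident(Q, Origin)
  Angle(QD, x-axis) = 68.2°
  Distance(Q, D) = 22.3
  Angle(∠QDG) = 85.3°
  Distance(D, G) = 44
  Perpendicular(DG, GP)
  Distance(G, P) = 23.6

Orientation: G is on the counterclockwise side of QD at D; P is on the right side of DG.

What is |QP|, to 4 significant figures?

62.28

Q is at the origin; QD runs at 68.2° with length 22.3, so D = 22.3·(cos 68.2°, sin 68.2°) = (8.282, 20.71). ∠QDG = 85.3°, so DG runs at 68.2° + (180° − 85.3°) = 162.9° from the x-axis; with |DG| = 44.0, G = D + 44.0·(cos 162.9°, sin 162.9°) = (-33.77, 33.64). DG is perpendicular to GP; with |GP| = 23.6 on the right of DG, P = G + 23.6·(0.2940, 0.9558) = (-26.83, 56.20). Then |QP| = |P − Q| = 62.28.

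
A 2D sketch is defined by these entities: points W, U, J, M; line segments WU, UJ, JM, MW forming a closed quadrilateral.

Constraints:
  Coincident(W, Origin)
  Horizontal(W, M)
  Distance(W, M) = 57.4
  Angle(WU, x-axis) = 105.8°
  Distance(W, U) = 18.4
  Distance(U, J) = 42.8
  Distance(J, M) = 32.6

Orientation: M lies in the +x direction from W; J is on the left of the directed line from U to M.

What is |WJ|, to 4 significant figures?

44.99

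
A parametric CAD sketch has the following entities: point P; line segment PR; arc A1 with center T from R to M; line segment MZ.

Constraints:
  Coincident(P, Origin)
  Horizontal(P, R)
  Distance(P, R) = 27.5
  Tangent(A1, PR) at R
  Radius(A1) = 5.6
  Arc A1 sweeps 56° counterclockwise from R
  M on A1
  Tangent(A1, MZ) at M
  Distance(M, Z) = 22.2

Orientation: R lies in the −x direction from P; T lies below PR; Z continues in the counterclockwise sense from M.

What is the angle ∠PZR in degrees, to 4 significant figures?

25.64°

P is at the origin; P and R share the same y with |PR| = 27.5 and R on the −x side, so R = (-27.50, 0.000). A1 meets PR tangentially, so TR is at right angles to PR, so T = R + (0, -5.6) = (-27.50, -5.600). On A1, R sits at bearing 90° from T; a 56° counterclockwise sweep puts M at bearing 146°, so M = T + 5.6·(cos 146°, sin 146°) = (-32.14, -2.469). The tangent condition forces TM to be normal to MZ, so MZ runs along (−sin 146°, cos 146°); with |MZ| = 22.2, Z = (-44.56, -20.87). Then cos ∠PZR = ZP·ZR / (|ZP||ZR|), giving 25.64°.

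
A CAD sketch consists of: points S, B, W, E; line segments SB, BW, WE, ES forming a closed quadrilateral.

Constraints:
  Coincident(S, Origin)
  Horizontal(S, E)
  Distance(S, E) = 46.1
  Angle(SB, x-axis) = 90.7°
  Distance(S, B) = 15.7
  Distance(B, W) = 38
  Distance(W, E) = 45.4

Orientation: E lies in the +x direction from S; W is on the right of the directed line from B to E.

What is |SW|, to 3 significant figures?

22.6

S is at the origin; S and E share the same y with |SE| = 46.1 and E in +x, so E = (46.1, 0). SB runs at 90.7° with |SB| = 15.7, so B = (-0.192, 15.7). W is determined by |BW| = 38.0 and |WE| = 45.4 together: it lies at the intersection of circle(B, 38.0) and circle(E, 45.4). With |BE| = 48.9, the foot of the radical line on BE is 18.1 from B and the perpendicular offset is √(38.0² − 18.1²) = 33.4. Taking the right-of-BE solution: W = (6.25, -21.8).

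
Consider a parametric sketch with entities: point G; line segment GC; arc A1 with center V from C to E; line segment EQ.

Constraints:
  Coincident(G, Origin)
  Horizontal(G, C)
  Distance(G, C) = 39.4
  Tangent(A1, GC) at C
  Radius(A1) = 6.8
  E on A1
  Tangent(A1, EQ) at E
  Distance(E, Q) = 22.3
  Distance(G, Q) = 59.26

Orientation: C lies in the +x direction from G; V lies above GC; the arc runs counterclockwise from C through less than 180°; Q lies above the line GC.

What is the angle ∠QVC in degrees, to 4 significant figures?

142.5°

G is at the origin; G and C share the same y with |GC| = 39.4 and C on the +x side, so C = (39.40, 0.000). Tangency of A1 to GC means the radius VC is perpendicular to GC, so V = C + (0, 6.8) = (39.40, 6.800). Since VE ⟂ EQ (tangency), |VQ| = √(6.8² + 22.3²) = 23.31 regardless of where E sits on A1. So Q lies on both circle(G, 59.26) and circle(V, 23.31); the above-GC intersection is Q = (53.59, 25.30). E is the foot of the tangent from Q: E = (45.77, 4.415).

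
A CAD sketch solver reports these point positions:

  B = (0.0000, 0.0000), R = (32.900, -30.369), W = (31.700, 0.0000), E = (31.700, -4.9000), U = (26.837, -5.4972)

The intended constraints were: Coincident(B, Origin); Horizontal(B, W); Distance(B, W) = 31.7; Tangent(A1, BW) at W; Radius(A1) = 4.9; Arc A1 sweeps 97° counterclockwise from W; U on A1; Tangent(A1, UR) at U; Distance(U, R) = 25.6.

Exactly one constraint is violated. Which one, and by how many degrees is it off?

Tangent(A1, UR) at U — off by 6.70°.

B = (0.00, 0.00) ✓; B.y = 0.00, W.y = 0.00 ✓; |BW| = 31.70 ✓; ∠(EW, WB) = 90.00° ✓; |EW| = 4.900 ✓; bearing(E→U) − bearing(E→W) = 97.00° ✓; |EU| = 4.900 ✓; ∠(EU, UR) = 83.30° ✗; |UR| = 25.60 ✓.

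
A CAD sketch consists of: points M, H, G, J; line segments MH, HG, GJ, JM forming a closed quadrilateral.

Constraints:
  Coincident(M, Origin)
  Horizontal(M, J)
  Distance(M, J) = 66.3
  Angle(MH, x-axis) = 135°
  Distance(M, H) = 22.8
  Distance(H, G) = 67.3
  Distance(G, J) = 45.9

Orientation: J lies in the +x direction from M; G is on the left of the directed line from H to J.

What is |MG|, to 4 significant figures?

62.04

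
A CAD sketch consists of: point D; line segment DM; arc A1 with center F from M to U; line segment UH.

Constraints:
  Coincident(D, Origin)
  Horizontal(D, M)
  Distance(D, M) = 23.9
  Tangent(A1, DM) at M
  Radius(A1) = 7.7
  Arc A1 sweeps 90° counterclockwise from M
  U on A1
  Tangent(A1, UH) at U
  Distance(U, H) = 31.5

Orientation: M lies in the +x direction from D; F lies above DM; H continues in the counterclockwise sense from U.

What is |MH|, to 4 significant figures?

39.95

On A1, M sits at bearing -90° from F; a 90° counterclockwise sweep puts U at bearing 0°, so U = F + 7.7·(cos 0°, sin 0°) = (31.60, 7.700). Since A1 is tangent to UH there, FU ⟂ UH, so UH runs along (−sin 0°, cos 0°); with |UH| = 31.5, H = (31.60, 39.20). Then |MH| = |H − M| = 39.95.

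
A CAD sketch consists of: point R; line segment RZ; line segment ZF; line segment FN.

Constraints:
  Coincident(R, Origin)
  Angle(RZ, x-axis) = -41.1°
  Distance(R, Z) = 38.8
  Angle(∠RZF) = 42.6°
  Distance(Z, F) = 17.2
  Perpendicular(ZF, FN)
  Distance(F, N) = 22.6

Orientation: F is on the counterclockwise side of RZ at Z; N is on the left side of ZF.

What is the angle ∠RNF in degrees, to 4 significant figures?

107.9°

R is at the origin; RZ runs at -41.1° with length 38.8, so Z = 38.8·(cos -41.1°, sin -41.1°) = (29.24, -25.51). ∠RZF = 42.6°, so ZF runs at -41.1° + (180° − 42.6°) = 96.30° from the x-axis; with |ZF| = 17.2, F = Z + 17.2·(cos 96.30°, sin 96.30°) = (27.35, -8.410). ZF is perpendicular to FN; with |FN| = 22.6 on the left of ZF, N = F + 22.6·(-0.9940, -0.1097) = (4.887, -10.89). Then cos ∠RNF = NR·NF / (|NR||NF|), giving 107.9°.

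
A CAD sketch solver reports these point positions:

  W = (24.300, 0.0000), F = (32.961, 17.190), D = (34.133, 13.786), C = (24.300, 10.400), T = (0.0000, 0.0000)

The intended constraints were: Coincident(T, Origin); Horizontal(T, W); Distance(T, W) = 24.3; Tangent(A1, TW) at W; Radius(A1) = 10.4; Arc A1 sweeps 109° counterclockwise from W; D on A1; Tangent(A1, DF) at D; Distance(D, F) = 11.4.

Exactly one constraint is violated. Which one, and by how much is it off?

Distance(D, F) = 11.4 — off by 7.80.

T = (0.00, 0.00) ✓; T.y = 0.00, W.y = 0.00 ✓; |TW| = 24.30 ✓; ∠(CW, WT) = 90.00° ✓; |CW| = 10.40 ✓; bearing(C→D) − bearing(C→W) = 109.0° ✓; |CD| = 10.40 ✓; ∠(CD, DF) = 90.00° ✓; |DF| = 3.600 ✗.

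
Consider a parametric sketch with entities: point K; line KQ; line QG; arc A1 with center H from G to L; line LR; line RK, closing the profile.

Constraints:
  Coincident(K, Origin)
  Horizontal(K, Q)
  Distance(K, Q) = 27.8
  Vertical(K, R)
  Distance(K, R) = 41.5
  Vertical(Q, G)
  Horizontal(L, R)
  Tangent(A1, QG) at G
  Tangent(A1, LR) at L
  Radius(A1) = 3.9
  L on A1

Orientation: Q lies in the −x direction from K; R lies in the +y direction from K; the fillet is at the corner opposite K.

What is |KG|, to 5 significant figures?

46.761

The virtual corner opposite K is at (-27.800, 41.500). The tangent condition forces HG to be normal to QG and the tangent condition forces HL to be normal to LR, with radius 3.9, so the center H sits 3.9 in from both sides at H = (-23.900, 37.600). That places the tangent points at G = (-27.800, 37.600) on QG and L = (-23.900, 41.500) on LR. Then |KG| = |G − K| = 46.761.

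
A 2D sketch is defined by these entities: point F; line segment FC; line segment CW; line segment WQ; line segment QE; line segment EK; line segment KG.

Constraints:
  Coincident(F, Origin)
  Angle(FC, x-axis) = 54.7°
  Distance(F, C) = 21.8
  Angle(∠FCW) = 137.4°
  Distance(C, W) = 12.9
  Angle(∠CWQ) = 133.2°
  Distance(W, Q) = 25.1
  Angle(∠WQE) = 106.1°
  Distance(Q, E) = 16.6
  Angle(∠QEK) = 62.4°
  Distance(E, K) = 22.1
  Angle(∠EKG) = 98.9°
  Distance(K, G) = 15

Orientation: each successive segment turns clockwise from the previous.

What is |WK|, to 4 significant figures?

14.07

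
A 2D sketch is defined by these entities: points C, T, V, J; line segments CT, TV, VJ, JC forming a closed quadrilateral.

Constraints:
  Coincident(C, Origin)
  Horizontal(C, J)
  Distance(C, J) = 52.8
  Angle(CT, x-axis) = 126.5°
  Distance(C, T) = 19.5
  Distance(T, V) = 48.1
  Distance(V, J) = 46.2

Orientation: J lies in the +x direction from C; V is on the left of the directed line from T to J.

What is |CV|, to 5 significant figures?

49.980

Checks: |TV| = 48.10 ✓; |VJ| = 46.20 ✓.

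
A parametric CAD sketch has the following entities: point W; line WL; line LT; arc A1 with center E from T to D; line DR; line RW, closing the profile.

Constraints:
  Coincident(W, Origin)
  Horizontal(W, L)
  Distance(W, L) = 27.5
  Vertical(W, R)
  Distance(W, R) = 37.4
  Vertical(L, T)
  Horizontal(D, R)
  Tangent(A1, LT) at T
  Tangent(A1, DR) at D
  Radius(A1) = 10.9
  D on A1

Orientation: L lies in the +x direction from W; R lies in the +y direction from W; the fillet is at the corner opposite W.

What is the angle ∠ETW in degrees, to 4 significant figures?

43.94°

The virtual corner opposite W is at (27.50, 37.40). The tangent condition forces ET to be normal to LT and since A1 is tangent to DR there, ED ⟂ DR, with radius 10.9, so the center E sits 10.9 in from both sides at E = (16.60, 26.50). That places the tangent points at T = (27.50, 26.50) on LT and D = (16.60, 37.40) on DR. Then cos ∠ETW = TE·TW / (|TE||TW|), giving 43.94°.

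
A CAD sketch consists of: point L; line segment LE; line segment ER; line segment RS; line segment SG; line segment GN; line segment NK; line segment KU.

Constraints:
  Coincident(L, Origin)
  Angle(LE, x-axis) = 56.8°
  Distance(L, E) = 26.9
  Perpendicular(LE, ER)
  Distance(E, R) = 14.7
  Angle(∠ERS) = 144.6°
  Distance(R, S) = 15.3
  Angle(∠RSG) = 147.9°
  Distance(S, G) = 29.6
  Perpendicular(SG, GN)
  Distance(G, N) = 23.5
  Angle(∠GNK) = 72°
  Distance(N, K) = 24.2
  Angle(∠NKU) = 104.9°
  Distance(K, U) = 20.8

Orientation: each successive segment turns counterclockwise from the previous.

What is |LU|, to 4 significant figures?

36.78

L is at the origin; LE runs at 56.8° with length 26.9, so E = (14.73, 22.51). LE is perpendicular to ER, so ER runs at 146.8°; with |ER| = 14.7, R = (2.429, 30.56). ∠ERS = 144.6° gives RS at -177.8° from the x-axis; with |RS| = 15.3, S = (-12.86, 29.97). ∠RSG = 147.9° gives SG at -145.7° from the x-axis; with |SG| = 29.6, G = (-37.31, 13.29). The perpendicularity gives GN at right angles to SG, so GN runs at -55.70°; with |GN| = 23.5, N = (-24.07, -6.123). ∠GNK = 72.0° gives NK at 52.30° from the x-axis; with |NK| = 24.2, K = (-9.270, 13.02). ∠NKU = 104.9° gives KU at 127.4° from the x-axis; with |KU| = 20.8, U = (-21.90, 29.55). Then |LU| = |U − L| = 36.78.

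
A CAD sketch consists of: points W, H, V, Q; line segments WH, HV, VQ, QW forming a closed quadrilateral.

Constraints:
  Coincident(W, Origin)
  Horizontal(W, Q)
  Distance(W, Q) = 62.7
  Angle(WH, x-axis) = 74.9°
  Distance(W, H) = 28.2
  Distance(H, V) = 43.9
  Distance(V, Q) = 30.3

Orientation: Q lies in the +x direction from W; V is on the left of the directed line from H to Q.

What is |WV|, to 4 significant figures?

58.41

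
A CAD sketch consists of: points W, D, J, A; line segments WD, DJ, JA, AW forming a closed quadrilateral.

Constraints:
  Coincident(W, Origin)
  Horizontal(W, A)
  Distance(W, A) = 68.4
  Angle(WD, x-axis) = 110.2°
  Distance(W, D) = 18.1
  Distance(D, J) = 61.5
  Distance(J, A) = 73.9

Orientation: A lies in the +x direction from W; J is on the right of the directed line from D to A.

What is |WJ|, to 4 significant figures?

43.57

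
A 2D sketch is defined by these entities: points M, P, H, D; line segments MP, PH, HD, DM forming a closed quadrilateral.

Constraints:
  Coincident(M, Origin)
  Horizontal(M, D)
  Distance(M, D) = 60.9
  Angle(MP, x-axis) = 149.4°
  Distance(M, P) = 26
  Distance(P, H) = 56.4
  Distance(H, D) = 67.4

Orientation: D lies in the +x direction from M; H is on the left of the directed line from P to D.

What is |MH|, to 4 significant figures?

55.39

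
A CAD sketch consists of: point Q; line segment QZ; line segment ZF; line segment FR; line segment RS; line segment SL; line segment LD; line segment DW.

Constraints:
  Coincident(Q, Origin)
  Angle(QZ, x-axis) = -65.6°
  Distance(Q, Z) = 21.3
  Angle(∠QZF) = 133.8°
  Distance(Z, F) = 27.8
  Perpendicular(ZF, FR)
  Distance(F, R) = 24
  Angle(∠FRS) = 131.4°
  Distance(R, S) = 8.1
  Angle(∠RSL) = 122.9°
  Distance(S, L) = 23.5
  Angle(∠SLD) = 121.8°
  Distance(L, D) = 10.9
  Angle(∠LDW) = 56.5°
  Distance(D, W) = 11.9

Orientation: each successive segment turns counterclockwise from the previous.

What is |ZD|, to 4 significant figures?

13.12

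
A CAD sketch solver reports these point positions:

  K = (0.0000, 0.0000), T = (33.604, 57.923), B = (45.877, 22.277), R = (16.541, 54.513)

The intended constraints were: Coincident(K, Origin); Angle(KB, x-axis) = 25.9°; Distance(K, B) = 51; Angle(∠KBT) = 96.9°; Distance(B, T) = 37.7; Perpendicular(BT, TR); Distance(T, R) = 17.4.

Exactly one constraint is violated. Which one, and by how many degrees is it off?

Perpendicular(BT, TR) — off by 7.70°.

K = (0.00, 0.00) ✓; KB at 25.90° ✓; |KB| = 51.00 ✓; ∠KBT = 96.90° ✓; |BT| = 37.70 ✓; ∠(BT, TR) = 82.30° ✗; |TR| = 17.40 ✓.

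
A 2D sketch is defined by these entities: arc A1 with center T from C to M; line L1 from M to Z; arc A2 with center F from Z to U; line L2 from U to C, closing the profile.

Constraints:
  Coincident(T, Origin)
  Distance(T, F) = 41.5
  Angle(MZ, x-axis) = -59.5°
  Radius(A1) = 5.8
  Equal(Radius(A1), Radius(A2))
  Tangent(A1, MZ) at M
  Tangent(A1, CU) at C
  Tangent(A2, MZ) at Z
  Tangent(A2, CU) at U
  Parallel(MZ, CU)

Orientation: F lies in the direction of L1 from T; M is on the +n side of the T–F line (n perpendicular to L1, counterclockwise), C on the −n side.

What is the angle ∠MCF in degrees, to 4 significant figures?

82.04°

The slot axis is L1's direction at -59.5°, so u = (cos -59.5°, sin -59.5°) = (0.5075, -0.8616) and n = (−sin -59.5°, cos -59.5°) = (0.8616, 0.5075). T is at the origin and F lies 41.5 along u from T, so F = 41.5·u = (21.06, -35.76). Tangency of A1 to both parallel lines with radius 5.8 puts M and C at T ± 5.8·n: M = (4.997, 2.944), C = (-4.997, -2.944). Then cos ∠MCF = CM·CF / (|CM||CF|), giving 82.04°.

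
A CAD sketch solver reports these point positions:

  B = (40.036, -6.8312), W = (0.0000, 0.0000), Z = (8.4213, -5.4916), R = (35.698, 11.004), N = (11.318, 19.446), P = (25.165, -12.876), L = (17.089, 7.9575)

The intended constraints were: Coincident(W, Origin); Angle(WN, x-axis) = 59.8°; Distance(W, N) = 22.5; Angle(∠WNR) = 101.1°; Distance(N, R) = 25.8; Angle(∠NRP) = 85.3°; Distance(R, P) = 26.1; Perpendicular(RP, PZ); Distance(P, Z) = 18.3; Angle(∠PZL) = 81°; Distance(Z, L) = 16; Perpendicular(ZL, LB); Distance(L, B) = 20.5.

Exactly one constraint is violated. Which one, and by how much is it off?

Distance(L, B) = 20.5 — off by 6.80.

W = (0.00, 0.00) ✓; WN at 59.80° ✓; |WN| = 22.50 ✓; ∠WNR = 101.1° ✓; |NR| = 25.80 ✓; ∠NRP = 85.30° ✓; |RP| = 26.10 ✓; ∠(RP, PZ) = 90.00° ✓; |PZ| = 18.30 ✓; ∠PZL = 81.00° ✓; |ZL| = 16.00 ✓; ∠(ZL, LB) = 90.00° ✓; |LB| = 27.30 ✗.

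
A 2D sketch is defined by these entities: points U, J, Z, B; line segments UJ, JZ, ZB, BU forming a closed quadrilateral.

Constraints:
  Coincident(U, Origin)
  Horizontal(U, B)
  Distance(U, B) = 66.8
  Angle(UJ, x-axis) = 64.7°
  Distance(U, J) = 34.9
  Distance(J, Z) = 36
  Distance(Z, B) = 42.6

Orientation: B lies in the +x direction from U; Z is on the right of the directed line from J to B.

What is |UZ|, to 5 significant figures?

24.529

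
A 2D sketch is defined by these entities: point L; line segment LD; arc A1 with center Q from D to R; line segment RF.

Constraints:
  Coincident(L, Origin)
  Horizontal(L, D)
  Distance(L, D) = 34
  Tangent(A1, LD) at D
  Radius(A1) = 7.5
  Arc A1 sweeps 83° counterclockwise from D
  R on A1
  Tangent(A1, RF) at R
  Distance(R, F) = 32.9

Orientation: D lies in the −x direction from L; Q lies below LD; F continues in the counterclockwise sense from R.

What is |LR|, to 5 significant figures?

41.964

The tangent condition forces QD to be normal to LD, so Q = D + (0, -7.5) = (-34.000, -7.5000). On A1, D sits at bearing 90° from Q; an 83° counterclockwise sweep puts R at bearing 173°, so R = Q + 7.5·(cos 173°, sin 173°) = (-41.444, -6.5860). Then |LR| = |R − L| = 41.964.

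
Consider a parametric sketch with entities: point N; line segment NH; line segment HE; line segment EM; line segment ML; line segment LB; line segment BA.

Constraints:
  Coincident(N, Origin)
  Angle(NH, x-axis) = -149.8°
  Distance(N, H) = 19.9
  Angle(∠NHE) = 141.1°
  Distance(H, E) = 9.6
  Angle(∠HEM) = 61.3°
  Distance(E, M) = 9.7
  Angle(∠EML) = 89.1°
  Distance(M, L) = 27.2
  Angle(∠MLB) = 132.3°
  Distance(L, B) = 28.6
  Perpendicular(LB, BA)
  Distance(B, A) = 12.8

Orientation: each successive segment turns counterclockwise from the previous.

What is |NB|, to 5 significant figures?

46.310

∠EML = 89.1° gives ML at 98.700° from the x-axis; with |ML| = 27.2, L = (-15.128, 9.2250). ∠MLB = 132.3° gives LB at 146.40° from the x-axis; with |LB| = 28.6, B = (-38.949, 25.052). Then |NB| = |B − N| = 46.310.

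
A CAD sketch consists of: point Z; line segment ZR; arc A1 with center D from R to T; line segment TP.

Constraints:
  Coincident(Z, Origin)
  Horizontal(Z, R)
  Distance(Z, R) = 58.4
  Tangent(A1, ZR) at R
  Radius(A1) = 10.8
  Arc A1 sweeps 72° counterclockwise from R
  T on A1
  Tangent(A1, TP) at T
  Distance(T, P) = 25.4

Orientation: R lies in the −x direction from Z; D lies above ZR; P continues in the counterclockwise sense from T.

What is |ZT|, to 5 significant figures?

48.704

Z is at the origin; Z and R share the same y with |ZR| = 58.4 and R on the −x side, so R = (-58.400, 0.0000). Tangency of A1 to ZR means the radius DR is perpendicular to ZR, so D = R + (0, 10.8) = (-58.400, 10.800). On A1, R sits at bearing -90° from D; a 72° counterclockwise sweep puts T at bearing -18°, so T = D + 10.8·(cos -18°, sin -18°) = (-48.129, 7.4626). Then |ZT| = |T − Z| = 48.704.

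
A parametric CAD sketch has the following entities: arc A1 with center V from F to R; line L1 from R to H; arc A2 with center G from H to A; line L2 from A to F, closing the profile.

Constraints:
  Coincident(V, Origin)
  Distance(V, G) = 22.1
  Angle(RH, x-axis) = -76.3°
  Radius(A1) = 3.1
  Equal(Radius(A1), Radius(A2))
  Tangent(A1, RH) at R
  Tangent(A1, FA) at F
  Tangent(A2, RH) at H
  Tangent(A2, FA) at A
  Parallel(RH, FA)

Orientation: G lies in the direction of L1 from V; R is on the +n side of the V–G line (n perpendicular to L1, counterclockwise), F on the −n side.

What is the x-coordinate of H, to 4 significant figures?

8.246

The slot axis is L1's direction at -76.3°, so u = (cos -76.3°, sin -76.3°) = (0.2368, -0.9715) and n = (−sin -76.3°, cos -76.3°) = (0.9715, 0.2368). V is at the origin and G lies 22.1 along u from V, so G = 22.1·u = (5.234, -21.47). Tangency of A1 to both parallel lines with radius 3.1 puts R and F at V ± 3.1·n: R = (3.012, 0.7342), F = (-3.012, -0.7342). Equal radii place H and A the same way about G: H = G + 3.1·n = (8.246, -20.74), A = G − 3.1·n = (2.222, -22.21). So H.x = 8.246.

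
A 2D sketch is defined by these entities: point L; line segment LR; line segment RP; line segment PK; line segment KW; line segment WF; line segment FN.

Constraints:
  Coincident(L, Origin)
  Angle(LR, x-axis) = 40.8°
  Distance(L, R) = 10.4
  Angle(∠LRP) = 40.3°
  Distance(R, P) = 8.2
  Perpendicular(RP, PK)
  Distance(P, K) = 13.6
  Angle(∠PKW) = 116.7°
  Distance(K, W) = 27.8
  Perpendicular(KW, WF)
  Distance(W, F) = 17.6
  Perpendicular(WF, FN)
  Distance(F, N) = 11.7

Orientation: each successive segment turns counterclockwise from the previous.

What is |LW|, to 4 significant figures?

31.28

L is at the origin; LR runs at 40.8° with length 10.4, so R = (7.873, 6.796). ∠LRP = 40.3° gives RP at -179.5° from the x-axis; with |RP| = 8.2, P = (-0.3269, 6.724). RP is perpendicular to PK, so PK runs at -89.50°; with |PK| = 13.6, K = (-0.2083, -6.875). ∠PKW = 116.7° gives KW at -26.20° from the x-axis; with |KW| = 27.8, W = (24.74, -19.15). Then |LW| = |W − L| = 31.28.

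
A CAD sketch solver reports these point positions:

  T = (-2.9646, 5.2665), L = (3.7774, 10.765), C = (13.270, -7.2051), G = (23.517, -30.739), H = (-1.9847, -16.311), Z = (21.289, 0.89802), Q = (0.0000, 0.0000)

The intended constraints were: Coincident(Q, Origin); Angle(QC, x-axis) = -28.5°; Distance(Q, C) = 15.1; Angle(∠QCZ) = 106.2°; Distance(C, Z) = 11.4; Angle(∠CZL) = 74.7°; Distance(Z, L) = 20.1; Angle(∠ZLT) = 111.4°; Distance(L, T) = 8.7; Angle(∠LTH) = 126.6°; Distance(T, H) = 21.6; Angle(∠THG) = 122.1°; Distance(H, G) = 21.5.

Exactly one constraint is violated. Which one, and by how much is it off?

Distance(H, G) = 21.5 — off by 7.80.

Q = (0.00, 0.00) ✓; QC at -28.50° ✓; |QC| = 15.10 ✓; ∠QCZ = 106.2° ✓; |CZ| = 11.40 ✓; ∠CZL = 74.70° ✓; |ZL| = 20.10 ✓; ∠ZLT = 111.4° ✓; |LT| = 8.700 ✓; ∠LTH = 126.6° ✓; |TH| = 21.60 ✓; ∠THG = 122.1° ✓; |HG| = 29.30 ✗.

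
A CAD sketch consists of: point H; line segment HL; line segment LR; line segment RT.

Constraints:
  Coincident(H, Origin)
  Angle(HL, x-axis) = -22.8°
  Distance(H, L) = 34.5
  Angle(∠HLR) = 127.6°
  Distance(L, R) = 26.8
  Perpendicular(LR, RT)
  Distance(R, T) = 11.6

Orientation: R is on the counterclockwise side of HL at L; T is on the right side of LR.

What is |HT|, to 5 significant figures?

61.689

∠HLR = 127.6°, so LR runs at -22.8° + (180° − 127.6°) = 29.600° from the x-axis; with |LR| = 26.8, R = L + 26.8·(cos 29.600°, sin 29.600°) = (55.107, -0.13165). The perpendicularity gives RT at right angles to LR; with |RT| = 11.6 on the right of LR, T = R + 11.6·(0.49394, -0.86949) = (60.836, -10.218). Then |HT| = |T − H| = 61.689.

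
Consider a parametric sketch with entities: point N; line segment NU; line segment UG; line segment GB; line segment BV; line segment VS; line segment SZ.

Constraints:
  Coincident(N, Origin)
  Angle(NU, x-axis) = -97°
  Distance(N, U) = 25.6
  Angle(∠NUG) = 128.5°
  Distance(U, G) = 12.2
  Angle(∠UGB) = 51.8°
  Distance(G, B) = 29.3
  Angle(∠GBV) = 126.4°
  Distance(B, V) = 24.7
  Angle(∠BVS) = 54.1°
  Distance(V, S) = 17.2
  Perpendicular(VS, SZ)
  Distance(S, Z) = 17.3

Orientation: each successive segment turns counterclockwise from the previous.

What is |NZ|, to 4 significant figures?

9.570

N is at the origin; NU runs at -97.0° with length 25.6, so U = (-3.120, -25.41). ∠NUG = 128.5° gives UG at -45.50° from the x-axis; with |UG| = 12.2, G = (5.431, -34.11). ∠UGB = 51.8° gives GB at 82.70° from the x-axis; with |GB| = 29.3, B = (9.154, -5.048). ∠GBV = 126.4° gives BV at 136.3° from the x-axis; with |BV| = 24.7, V = (-8.703, 12.02). ∠BVS = 54.1° gives VS at -97.80° from the x-axis; with |VS| = 17.2, S = (-11.04, -5.024). VS is perpendicular to SZ, so SZ runs at -7.800°; with |SZ| = 17.3, Z = (6.103, -7.372). Then |NZ| = |Z − N| = 9.570.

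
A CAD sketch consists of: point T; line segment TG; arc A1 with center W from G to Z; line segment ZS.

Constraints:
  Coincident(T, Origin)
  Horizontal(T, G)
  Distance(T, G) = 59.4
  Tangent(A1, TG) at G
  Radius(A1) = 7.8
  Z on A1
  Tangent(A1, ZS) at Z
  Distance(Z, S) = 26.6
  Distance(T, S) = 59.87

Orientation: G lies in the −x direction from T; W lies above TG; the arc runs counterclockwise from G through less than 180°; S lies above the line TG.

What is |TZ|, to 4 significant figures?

52.12

T is at the origin; TG is horizontal with |TG| = 59.4 and G on the −x side, so G = (-59.40, 0.000). Tangency of A1 to TG means the radius WG is perpendicular to TG, so W = G + (0, 7.8) = (-59.40, 7.800). Since WZ ⟂ ZS (tangency), |WS| = √(7.8² + 26.6²) = 27.72 regardless of where Z sits on A1. So S lies on both circle(T, 59.87) and circle(W, 27.72); the above-TG intersection is S = (-49.49, 33.69). Z is the foot of the tangent from S: Z = (-51.63, 7.175).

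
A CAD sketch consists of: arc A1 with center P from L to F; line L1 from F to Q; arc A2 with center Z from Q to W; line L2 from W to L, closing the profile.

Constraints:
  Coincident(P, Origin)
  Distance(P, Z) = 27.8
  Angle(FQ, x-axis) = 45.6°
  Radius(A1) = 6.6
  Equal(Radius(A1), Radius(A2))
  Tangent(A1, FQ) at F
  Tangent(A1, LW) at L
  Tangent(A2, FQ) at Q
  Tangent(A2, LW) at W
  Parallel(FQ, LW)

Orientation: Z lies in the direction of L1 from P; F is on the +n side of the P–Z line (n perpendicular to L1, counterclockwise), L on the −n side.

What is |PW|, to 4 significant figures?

28.57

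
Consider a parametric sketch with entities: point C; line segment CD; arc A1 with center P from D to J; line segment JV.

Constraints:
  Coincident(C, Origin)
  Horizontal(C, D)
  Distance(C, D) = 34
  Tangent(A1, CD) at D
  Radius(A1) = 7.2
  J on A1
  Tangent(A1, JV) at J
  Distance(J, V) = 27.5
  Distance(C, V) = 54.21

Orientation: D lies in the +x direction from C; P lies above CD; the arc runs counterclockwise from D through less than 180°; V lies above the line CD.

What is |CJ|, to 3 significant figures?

41.8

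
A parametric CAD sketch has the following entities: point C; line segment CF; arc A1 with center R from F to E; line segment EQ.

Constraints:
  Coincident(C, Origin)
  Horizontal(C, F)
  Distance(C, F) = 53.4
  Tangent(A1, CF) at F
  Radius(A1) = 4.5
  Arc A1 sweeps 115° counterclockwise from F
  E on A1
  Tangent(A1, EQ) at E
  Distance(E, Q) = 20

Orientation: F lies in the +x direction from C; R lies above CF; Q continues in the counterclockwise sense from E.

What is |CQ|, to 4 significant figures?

54.82

C is at the origin; CF is horizontal with |CF| = 53.4 and F on the +x side, so F = (53.40, 0.000). A1 meets CF tangentially, so RF is at right angles to CF, so R = F + (0, 4.5) = (53.40, 4.500). On A1, F sits at bearing -90° from R; a 115° counterclockwise sweep puts E at bearing 25°, so E = R + 4.5·(cos 25°, sin 25°) = (57.48, 6.402). Tangency of A1 to EQ means the radius RE is perpendicular to EQ, so EQ runs along (−sin 25°, cos 25°); with |EQ| = 20.0, Q = (49.03, 24.53). Then |CQ| = |Q − C| = 54.82.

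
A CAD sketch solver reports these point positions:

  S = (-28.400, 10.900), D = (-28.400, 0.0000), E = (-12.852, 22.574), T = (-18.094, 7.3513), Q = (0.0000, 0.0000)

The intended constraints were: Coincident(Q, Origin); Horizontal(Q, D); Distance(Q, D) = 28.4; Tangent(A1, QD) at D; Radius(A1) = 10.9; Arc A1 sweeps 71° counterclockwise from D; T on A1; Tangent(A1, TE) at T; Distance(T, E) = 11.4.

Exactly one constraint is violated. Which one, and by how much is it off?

Distance(T, E) = 11.4 — off by 4.70.

Q = (0.00, 0.00) ✓; Q.y = 0.00, D.y = 0.00 ✓; |QD| = 28.40 ✓; ∠(SD, DQ) = 90.00° ✓; |SD| = 10.90 ✓; bearing(S→T) − bearing(S→D) = 71.00° ✓; |ST| = 10.90 ✓; ∠(ST, TE) = 90.00° ✓; |TE| = 16.10 ✗.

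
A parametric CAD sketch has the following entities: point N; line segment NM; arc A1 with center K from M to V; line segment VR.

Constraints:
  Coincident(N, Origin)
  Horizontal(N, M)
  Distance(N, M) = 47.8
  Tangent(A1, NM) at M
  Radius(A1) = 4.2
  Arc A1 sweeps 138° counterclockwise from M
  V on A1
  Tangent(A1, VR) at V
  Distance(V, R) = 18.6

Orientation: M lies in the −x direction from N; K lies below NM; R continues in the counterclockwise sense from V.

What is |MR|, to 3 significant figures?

22.6

N is at the origin; N and M share the same y with |NM| = 47.8 and M on the −x side, so M = (-47.8, 0.00). A1 meets NM tangentially, so KM is at right angles to NM, so K = M + (0, -4.2) = (-47.8, -4.20). On A1, M sits at bearing 90° from K; a 138° counterclockwise sweep puts V at bearing 228°, so V = K + 4.2·(cos 228°, sin 228°) = (-50.6, -7.32). A1 meets VR tangentially, so KV is at right angles to VR, so VR runs along (−sin 228°, cos 228°); with |VR| = 18.6, R = (-36.8, -19.8). Then |MR| = |R − M| = 22.6.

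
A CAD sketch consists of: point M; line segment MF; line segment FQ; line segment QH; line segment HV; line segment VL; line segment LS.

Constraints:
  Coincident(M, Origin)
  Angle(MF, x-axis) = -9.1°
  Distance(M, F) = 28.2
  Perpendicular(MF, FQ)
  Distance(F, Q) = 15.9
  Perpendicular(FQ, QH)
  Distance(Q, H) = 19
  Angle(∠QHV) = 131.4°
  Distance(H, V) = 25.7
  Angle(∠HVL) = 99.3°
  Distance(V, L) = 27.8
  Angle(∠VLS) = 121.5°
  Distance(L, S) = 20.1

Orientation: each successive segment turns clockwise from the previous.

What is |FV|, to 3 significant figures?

36.2

M is at the origin; MF runs at -9.1° with length 28.2, so F = (27.8, -4.46). MF is perpendicular to FQ, so FQ runs at -99.1°; with |FQ| = 15.9, Q = (25.3, -20.2). The perpendicularity gives QH at right angles to FQ, so QH runs at 171°; with |QH| = 19.0, H = (6.57, -17.2). ∠QHV = 131.4° gives HV at 122° from the x-axis; with |HV| = 25.7, V = (-7.16, 4.57). Then |FV| = |V − F| = 36.2.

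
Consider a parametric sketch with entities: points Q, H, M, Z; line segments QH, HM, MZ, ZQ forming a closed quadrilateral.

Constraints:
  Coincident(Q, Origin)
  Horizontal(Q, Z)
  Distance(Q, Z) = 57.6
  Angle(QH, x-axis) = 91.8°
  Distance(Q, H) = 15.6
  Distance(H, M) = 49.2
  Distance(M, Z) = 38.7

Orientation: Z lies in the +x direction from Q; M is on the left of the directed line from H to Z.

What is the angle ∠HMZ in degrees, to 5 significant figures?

85.470°

Checks: |HM| = 49.20 ✓; |MZ| = 38.70 ✓.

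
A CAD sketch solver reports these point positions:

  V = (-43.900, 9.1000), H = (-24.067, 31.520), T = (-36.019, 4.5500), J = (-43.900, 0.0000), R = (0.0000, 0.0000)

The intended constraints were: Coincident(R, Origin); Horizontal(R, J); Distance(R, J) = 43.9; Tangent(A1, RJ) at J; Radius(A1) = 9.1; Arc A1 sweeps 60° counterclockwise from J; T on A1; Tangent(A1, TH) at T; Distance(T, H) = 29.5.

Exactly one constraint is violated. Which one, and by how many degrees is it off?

Tangent(A1, TH) at T — off by 6.10°.

R = (0.00, 0.00) ✓; R.y = 0.00, J.y = 0.00 ✓; |RJ| = 43.90 ✓; ∠(VJ, JR) = 90.00° ✓; |VJ| = 9.100 ✓; bearing(V→T) − bearing(V→J) = 60.00° ✓; |VT| = 9.100 ✓; ∠(VT, TH) = 83.90° ✗; |TH| = 29.50 ✓.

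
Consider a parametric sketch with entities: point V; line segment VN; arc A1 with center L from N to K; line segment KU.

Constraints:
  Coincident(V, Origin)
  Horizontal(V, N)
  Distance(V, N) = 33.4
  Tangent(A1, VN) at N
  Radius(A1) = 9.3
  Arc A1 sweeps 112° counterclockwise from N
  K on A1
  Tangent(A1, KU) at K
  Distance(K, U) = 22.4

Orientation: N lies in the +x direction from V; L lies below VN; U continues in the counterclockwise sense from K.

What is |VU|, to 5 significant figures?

47.180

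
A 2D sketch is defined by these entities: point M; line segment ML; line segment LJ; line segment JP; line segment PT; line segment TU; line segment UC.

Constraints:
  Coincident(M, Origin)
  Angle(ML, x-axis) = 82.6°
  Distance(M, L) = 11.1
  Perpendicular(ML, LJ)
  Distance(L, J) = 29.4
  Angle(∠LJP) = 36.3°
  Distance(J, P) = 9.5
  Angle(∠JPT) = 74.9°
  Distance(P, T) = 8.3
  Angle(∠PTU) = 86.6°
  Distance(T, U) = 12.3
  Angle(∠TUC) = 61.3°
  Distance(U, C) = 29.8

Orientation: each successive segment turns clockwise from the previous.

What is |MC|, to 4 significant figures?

27.69

M is at the origin; ML runs at 82.6° with length 11.1, so L = (1.430, 11.01). ML is perpendicular to LJ, so LJ runs at -7.400°; with |LJ| = 29.4, J = (30.58, 7.221). ∠LJP = 36.3° gives JP at -151.1° from the x-axis; with |JP| = 9.5, P = (22.27, 2.630). ∠JPT = 74.9° gives PT at 103.8° from the x-axis; with |PT| = 8.3, T = (20.29, 10.69). ∠PTU = 86.6° gives TU at 10.40° from the x-axis; with |TU| = 12.3, U = (32.39, 12.91). ∠TUC = 61.3° gives UC at -108.3° from the x-axis; with |UC| = 29.8, C = (23.03, -15.38). Then |MC| = |C − M| = 27.69.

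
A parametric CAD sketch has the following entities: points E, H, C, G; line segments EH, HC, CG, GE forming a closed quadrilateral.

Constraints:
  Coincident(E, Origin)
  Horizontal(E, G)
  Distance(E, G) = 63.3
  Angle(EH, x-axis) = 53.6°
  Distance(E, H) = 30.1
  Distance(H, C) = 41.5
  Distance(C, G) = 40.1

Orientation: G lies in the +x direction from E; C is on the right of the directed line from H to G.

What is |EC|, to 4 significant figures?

31.27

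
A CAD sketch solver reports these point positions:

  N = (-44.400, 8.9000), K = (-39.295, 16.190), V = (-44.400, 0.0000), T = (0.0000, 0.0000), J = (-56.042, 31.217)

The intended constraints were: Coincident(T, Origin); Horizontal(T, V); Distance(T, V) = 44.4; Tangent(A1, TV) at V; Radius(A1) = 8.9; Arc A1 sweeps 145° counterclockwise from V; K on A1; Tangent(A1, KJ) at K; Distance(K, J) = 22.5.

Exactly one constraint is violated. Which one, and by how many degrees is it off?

Tangent(A1, KJ) at K — off by 6.90°.

T = (0.00, 0.00) ✓; T.y = 0.00, V.y = 0.00 ✓; |TV| = 44.40 ✓; ∠(NV, VT) = 90.00° ✓; |NV| = 8.900 ✓; bearing(N→K) − bearing(N→V) = 145.0° ✓; |NK| = 8.900 ✓; ∠(NK, KJ) = 96.90° ✗; |KJ| = 22.50 ✓.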